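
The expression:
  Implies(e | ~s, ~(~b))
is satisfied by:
  {b: True, s: True, e: False}
  {b: True, s: False, e: False}
  {b: True, e: True, s: True}
  {b: True, e: True, s: False}
  {s: True, e: False, b: False}


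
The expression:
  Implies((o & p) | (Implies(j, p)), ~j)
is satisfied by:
  {p: False, j: False}
  {j: True, p: False}
  {p: True, j: False}


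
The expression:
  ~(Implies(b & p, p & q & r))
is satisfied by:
  {p: True, b: True, q: False, r: False}
  {p: True, r: True, b: True, q: False}
  {p: True, q: True, b: True, r: False}


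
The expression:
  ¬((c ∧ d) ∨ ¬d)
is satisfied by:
  {d: True, c: False}


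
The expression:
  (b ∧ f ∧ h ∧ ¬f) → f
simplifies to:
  True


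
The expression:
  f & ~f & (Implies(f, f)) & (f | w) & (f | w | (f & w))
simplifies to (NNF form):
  False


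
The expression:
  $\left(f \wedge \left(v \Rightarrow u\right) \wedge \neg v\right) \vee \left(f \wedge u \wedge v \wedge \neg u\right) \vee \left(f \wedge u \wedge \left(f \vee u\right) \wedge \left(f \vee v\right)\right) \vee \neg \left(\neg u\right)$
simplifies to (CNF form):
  $\left(f \vee u\right) \wedge \left(u \vee \neg v\right)$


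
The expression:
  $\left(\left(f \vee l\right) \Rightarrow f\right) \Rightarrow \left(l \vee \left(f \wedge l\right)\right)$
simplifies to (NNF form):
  $l$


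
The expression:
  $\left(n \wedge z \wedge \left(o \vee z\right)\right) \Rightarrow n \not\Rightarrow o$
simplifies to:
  $\neg n \vee \neg o \vee \neg z$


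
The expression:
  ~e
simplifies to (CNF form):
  ~e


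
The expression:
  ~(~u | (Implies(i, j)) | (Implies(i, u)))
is never true.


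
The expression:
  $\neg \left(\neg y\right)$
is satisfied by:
  {y: True}


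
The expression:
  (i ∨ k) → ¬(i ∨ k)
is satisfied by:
  {i: False, k: False}


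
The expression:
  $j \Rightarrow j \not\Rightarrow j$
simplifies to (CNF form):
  $\neg j$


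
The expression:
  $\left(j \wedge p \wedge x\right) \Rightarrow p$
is always true.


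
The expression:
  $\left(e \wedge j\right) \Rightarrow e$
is always true.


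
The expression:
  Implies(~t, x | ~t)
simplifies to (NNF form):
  True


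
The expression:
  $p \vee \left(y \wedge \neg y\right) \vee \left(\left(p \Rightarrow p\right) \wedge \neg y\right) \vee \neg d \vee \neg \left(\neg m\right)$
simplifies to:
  $m \vee p \vee \neg d \vee \neg y$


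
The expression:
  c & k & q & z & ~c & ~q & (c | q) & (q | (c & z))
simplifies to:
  False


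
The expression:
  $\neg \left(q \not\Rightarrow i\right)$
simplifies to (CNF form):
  $i \vee \neg q$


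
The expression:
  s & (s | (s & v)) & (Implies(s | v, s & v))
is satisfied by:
  {s: True, v: True}


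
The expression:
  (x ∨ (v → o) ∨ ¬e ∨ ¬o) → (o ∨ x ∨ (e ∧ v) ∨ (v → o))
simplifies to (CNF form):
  e ∨ o ∨ x ∨ ¬v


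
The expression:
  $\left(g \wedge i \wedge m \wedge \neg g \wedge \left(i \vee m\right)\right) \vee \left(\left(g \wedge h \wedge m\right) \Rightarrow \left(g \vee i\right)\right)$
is always true.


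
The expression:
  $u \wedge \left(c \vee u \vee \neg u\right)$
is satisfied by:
  {u: True}


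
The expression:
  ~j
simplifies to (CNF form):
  ~j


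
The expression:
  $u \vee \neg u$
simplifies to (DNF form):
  $\text{True}$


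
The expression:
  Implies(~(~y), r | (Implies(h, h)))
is always true.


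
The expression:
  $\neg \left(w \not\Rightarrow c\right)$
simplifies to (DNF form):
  $c \vee \neg w$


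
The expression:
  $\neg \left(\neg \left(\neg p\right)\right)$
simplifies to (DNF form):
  $\neg p$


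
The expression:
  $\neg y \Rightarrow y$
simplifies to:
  $y$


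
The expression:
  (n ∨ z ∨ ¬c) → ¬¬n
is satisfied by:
  {n: True, c: True, z: False}
  {n: True, c: False, z: False}
  {n: True, z: True, c: True}
  {n: True, z: True, c: False}
  {c: True, z: False, n: False}


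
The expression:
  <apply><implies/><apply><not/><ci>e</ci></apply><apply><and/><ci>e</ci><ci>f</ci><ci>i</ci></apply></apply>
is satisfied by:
  {e: True}


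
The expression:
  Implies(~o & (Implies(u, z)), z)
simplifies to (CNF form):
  o | u | z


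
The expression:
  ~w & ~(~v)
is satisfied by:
  {v: True, w: False}


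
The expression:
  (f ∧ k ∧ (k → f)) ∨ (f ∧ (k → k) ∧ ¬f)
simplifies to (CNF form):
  f ∧ k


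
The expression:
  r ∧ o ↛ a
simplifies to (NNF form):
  o ∧ r ∧ ¬a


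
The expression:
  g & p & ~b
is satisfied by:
  {p: True, g: True, b: False}


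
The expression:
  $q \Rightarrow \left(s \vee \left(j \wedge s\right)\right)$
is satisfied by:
  {s: True, q: False}
  {q: False, s: False}
  {q: True, s: True}


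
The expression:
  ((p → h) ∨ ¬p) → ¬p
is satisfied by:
  {p: False, h: False}
  {h: True, p: False}
  {p: True, h: False}


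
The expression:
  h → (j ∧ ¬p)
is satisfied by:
  {j: True, p: False, h: False}
  {p: False, h: False, j: False}
  {j: True, p: True, h: False}
  {p: True, j: False, h: False}
  {h: True, j: True, p: False}


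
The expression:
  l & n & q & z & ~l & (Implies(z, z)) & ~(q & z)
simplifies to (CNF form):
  False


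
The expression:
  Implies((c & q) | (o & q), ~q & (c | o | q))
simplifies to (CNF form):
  (~c | ~q) & (~o | ~q)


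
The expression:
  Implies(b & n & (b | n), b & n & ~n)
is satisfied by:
  {n: False, b: False}
  {b: True, n: False}
  {n: True, b: False}


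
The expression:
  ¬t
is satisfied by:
  {t: False}


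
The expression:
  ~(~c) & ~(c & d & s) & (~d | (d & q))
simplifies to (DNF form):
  (c & ~d) | (c & q & ~d) | (c & q & ~s) | (c & ~d & ~s)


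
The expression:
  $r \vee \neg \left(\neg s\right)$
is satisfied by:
  {r: True, s: True}
  {r: True, s: False}
  {s: True, r: False}


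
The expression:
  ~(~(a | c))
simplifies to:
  a | c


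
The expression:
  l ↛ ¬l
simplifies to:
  l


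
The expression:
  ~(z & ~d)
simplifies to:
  d | ~z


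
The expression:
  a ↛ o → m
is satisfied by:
  {o: True, m: True, a: False}
  {o: True, m: False, a: False}
  {m: True, o: False, a: False}
  {o: False, m: False, a: False}
  {a: True, o: True, m: True}
  {a: True, o: True, m: False}
  {a: True, m: True, o: False}


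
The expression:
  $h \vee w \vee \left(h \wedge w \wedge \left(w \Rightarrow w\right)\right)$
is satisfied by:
  {h: True, w: True}
  {h: True, w: False}
  {w: True, h: False}


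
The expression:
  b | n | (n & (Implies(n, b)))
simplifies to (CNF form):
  b | n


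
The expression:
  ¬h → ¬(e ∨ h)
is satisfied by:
  {h: True, e: False}
  {e: False, h: False}
  {e: True, h: True}


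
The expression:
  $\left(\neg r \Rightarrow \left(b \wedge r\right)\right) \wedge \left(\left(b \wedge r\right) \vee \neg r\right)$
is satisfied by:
  {r: True, b: True}


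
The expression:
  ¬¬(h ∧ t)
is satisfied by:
  {t: True, h: True}


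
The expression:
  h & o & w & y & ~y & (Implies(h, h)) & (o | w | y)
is never true.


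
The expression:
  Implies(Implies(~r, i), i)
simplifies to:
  i | ~r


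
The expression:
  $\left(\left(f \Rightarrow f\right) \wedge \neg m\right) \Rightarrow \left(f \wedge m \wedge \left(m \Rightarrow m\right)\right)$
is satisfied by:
  {m: True}


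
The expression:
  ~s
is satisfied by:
  {s: False}


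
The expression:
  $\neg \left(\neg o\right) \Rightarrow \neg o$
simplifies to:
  $\neg o$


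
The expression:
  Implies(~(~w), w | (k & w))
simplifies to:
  True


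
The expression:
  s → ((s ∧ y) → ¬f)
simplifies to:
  ¬f ∨ ¬s ∨ ¬y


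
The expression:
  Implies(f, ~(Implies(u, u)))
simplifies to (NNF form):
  ~f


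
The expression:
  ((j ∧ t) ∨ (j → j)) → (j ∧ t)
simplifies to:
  j ∧ t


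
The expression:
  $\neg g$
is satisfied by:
  {g: False}


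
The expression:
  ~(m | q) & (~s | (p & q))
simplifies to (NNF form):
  ~m & ~q & ~s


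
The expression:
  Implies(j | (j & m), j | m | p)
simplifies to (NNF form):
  True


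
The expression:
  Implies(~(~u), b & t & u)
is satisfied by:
  {b: True, t: True, u: False}
  {b: True, t: False, u: False}
  {t: True, b: False, u: False}
  {b: False, t: False, u: False}
  {b: True, u: True, t: True}


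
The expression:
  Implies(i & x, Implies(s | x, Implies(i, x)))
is always true.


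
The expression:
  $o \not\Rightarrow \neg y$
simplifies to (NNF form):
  $o \wedge y$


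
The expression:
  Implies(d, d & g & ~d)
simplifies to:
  ~d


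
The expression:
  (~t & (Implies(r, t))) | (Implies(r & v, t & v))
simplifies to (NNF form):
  t | ~r | ~v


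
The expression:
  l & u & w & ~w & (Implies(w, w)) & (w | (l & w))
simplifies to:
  False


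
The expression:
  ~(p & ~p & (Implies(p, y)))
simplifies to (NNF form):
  True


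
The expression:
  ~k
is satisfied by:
  {k: False}


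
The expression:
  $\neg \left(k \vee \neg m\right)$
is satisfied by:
  {m: True, k: False}


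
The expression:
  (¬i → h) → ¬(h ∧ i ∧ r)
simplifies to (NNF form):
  ¬h ∨ ¬i ∨ ¬r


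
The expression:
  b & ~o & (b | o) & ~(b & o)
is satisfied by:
  {b: True, o: False}


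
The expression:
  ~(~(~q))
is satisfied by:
  {q: False}


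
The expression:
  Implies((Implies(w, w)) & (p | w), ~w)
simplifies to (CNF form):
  ~w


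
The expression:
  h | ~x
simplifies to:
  h | ~x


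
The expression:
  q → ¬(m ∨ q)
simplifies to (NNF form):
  ¬q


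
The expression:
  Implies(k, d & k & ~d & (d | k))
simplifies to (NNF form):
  ~k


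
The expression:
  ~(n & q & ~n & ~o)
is always true.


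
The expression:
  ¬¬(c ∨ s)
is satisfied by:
  {c: True, s: True}
  {c: True, s: False}
  {s: True, c: False}


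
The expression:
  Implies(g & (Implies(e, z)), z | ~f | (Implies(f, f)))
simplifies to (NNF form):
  True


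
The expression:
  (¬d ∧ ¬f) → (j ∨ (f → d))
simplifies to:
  True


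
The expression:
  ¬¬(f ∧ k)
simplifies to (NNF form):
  f ∧ k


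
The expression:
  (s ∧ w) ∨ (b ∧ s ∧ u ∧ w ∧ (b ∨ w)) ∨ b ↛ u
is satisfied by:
  {s: True, w: True, b: True, u: False}
  {s: True, w: True, b: False, u: False}
  {s: True, b: True, w: False, u: False}
  {w: True, b: True, s: False, u: False}
  {w: False, b: True, s: False, u: False}
  {u: True, s: True, w: True, b: True}
  {s: True, u: True, w: True, b: False}


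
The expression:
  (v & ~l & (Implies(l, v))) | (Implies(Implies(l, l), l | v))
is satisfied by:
  {v: True, l: True}
  {v: True, l: False}
  {l: True, v: False}


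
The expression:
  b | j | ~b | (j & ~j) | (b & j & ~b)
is always true.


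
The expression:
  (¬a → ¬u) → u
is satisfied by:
  {u: True}


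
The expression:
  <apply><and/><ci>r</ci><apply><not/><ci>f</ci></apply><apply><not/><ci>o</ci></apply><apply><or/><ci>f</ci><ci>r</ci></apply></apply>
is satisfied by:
  {r: True, o: False, f: False}


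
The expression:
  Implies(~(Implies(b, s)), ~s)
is always true.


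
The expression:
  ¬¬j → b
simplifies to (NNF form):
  b ∨ ¬j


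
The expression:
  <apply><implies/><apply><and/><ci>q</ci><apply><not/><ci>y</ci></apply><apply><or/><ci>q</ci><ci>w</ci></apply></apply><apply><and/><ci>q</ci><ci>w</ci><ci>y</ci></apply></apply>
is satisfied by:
  {y: True, q: False}
  {q: False, y: False}
  {q: True, y: True}


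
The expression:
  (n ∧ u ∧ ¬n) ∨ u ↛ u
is never true.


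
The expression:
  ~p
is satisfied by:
  {p: False}


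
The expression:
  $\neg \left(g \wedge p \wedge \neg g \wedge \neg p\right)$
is always true.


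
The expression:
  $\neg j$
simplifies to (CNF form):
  $\neg j$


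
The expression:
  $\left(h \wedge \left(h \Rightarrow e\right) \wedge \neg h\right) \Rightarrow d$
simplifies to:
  $\text{True}$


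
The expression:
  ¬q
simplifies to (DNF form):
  ¬q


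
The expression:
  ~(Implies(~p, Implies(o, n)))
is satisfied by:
  {o: True, n: False, p: False}


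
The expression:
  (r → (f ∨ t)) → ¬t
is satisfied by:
  {t: False}


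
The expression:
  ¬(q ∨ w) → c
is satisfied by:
  {q: True, c: True, w: True}
  {q: True, c: True, w: False}
  {q: True, w: True, c: False}
  {q: True, w: False, c: False}
  {c: True, w: True, q: False}
  {c: True, w: False, q: False}
  {w: True, c: False, q: False}


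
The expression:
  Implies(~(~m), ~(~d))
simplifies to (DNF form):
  d | ~m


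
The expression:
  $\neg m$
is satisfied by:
  {m: False}


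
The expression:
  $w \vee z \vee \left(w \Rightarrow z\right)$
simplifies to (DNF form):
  $\text{True}$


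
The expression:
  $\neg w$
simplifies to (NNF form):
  $\neg w$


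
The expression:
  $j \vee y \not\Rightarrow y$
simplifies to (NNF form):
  $j$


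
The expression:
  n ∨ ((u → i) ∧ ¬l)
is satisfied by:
  {n: True, i: True, l: False, u: False}
  {n: True, i: False, l: False, u: False}
  {n: True, u: True, i: True, l: False}
  {n: True, u: True, i: False, l: False}
  {n: True, l: True, i: True, u: False}
  {n: True, l: True, i: False, u: False}
  {n: True, l: True, u: True, i: True}
  {n: True, l: True, u: True, i: False}
  {i: True, n: False, l: False, u: False}
  {n: False, i: False, l: False, u: False}
  {u: True, i: True, n: False, l: False}


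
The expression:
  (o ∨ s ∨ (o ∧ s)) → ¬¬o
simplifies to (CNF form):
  o ∨ ¬s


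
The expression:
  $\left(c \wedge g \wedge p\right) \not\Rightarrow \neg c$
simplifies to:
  $c \wedge g \wedge p$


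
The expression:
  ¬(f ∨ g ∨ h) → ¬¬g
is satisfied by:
  {g: True, h: True, f: True}
  {g: True, h: True, f: False}
  {g: True, f: True, h: False}
  {g: True, f: False, h: False}
  {h: True, f: True, g: False}
  {h: True, f: False, g: False}
  {f: True, h: False, g: False}


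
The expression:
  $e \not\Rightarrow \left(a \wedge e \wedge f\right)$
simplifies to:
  $e \wedge \left(\neg a \vee \neg f\right)$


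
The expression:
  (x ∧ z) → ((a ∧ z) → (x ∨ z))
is always true.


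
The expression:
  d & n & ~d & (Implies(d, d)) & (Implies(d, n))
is never true.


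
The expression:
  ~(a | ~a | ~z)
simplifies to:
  False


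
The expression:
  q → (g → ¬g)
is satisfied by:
  {g: False, q: False}
  {q: True, g: False}
  {g: True, q: False}


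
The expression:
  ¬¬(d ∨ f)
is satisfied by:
  {d: True, f: True}
  {d: True, f: False}
  {f: True, d: False}


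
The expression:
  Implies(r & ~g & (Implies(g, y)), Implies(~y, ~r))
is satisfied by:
  {y: True, g: True, r: False}
  {y: True, g: False, r: False}
  {g: True, y: False, r: False}
  {y: False, g: False, r: False}
  {r: True, y: True, g: True}
  {r: True, y: True, g: False}
  {r: True, g: True, y: False}


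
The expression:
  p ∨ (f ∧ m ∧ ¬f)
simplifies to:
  p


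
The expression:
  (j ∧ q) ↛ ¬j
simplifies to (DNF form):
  j ∧ q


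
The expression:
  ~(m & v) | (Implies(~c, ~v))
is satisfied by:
  {c: True, m: False, v: False}
  {m: False, v: False, c: False}
  {v: True, c: True, m: False}
  {v: True, m: False, c: False}
  {c: True, m: True, v: False}
  {m: True, c: False, v: False}
  {v: True, m: True, c: True}


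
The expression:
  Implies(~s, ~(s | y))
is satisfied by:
  {s: True, y: False}
  {y: False, s: False}
  {y: True, s: True}


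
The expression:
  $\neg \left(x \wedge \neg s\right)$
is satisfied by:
  {s: True, x: False}
  {x: False, s: False}
  {x: True, s: True}


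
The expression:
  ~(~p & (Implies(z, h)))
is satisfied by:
  {p: True, z: True, h: False}
  {p: True, z: False, h: False}
  {p: True, h: True, z: True}
  {p: True, h: True, z: False}
  {z: True, h: False, p: False}


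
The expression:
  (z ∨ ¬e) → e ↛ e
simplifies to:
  e ∧ ¬z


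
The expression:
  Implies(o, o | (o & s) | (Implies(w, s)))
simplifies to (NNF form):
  True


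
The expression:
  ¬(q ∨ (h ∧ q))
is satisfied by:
  {q: False}


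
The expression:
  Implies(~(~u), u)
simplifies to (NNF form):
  True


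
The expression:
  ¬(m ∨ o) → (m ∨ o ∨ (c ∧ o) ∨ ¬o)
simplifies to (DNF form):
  True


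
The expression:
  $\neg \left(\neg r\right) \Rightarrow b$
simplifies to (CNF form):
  $b \vee \neg r$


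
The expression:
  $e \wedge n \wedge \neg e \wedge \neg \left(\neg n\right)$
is never true.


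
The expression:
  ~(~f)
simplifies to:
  f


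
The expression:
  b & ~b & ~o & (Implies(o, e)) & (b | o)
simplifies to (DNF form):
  False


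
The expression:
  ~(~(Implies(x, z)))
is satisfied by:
  {z: True, x: False}
  {x: False, z: False}
  {x: True, z: True}


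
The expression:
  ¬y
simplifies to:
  ¬y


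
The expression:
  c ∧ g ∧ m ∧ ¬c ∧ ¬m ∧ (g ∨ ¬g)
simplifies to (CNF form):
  False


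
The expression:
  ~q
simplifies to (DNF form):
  ~q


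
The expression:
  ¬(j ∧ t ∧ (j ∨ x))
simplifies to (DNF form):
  ¬j ∨ ¬t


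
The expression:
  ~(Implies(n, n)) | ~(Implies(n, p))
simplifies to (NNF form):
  n & ~p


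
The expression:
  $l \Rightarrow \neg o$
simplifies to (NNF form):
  $\neg l \vee \neg o$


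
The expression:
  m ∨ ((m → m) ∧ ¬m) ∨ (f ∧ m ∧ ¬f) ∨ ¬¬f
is always true.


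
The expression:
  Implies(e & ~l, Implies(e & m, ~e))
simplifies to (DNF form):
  l | ~e | ~m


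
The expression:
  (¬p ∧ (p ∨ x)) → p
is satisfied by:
  {p: True, x: False}
  {x: False, p: False}
  {x: True, p: True}


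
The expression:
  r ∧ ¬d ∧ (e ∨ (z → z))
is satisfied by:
  {r: True, d: False}


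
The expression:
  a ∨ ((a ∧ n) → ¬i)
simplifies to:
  True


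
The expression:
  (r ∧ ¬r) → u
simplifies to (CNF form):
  True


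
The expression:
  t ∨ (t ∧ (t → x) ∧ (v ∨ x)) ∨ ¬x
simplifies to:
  t ∨ ¬x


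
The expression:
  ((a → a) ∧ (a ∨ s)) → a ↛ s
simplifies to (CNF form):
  ¬s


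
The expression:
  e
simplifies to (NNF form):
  e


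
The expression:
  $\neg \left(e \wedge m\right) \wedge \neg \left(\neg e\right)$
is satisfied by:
  {e: True, m: False}


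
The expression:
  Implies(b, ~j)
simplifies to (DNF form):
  ~b | ~j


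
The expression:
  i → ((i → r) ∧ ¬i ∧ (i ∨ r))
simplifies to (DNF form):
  ¬i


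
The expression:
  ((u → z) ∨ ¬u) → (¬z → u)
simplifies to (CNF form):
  u ∨ z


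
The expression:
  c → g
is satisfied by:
  {g: True, c: False}
  {c: False, g: False}
  {c: True, g: True}


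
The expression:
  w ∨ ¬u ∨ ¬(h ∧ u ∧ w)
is always true.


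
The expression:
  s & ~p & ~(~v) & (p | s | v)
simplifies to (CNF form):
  s & v & ~p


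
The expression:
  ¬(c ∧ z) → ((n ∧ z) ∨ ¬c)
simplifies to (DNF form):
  z ∨ ¬c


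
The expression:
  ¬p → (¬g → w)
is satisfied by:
  {p: True, g: True, w: True}
  {p: True, g: True, w: False}
  {p: True, w: True, g: False}
  {p: True, w: False, g: False}
  {g: True, w: True, p: False}
  {g: True, w: False, p: False}
  {w: True, g: False, p: False}


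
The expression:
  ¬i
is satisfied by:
  {i: False}


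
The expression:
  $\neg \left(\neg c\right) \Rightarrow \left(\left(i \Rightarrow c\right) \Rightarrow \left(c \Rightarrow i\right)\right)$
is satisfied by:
  {i: True, c: False}
  {c: False, i: False}
  {c: True, i: True}


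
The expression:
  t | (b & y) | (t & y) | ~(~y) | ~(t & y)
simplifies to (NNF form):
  True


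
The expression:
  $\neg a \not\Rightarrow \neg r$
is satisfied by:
  {r: True, a: False}


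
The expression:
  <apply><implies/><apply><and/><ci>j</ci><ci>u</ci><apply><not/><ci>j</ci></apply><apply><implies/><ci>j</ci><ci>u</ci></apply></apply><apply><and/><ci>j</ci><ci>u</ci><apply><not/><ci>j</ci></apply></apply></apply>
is always true.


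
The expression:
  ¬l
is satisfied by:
  {l: False}


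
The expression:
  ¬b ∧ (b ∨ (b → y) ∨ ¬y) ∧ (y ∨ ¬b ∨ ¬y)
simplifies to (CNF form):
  ¬b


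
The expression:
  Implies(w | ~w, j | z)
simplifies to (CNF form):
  j | z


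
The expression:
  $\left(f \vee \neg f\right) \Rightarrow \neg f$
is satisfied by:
  {f: False}


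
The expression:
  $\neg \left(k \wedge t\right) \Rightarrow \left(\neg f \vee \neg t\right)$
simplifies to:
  $k \vee \neg f \vee \neg t$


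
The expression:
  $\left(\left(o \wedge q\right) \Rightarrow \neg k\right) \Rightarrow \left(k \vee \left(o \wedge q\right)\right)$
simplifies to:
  $k \vee \left(o \wedge q\right)$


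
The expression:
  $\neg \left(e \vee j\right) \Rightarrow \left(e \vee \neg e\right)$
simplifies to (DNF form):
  $\text{True}$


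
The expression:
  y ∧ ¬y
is never true.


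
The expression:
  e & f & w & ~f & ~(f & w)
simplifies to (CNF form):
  False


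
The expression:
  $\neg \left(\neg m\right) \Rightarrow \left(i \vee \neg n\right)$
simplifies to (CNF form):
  $i \vee \neg m \vee \neg n$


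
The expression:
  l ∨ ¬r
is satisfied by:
  {l: True, r: False}
  {r: False, l: False}
  {r: True, l: True}


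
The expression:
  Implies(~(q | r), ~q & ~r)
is always true.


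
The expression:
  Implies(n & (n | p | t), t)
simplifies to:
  t | ~n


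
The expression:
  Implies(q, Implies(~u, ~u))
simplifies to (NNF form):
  True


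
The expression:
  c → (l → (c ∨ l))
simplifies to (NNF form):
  True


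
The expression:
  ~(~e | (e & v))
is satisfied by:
  {e: True, v: False}


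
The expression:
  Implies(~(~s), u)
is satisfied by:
  {u: True, s: False}
  {s: False, u: False}
  {s: True, u: True}


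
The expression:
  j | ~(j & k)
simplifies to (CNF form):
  True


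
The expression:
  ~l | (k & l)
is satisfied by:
  {k: True, l: False}
  {l: False, k: False}
  {l: True, k: True}


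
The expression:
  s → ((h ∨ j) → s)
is always true.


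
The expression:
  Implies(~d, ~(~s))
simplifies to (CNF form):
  d | s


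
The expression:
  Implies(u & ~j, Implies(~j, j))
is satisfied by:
  {j: True, u: False}
  {u: False, j: False}
  {u: True, j: True}


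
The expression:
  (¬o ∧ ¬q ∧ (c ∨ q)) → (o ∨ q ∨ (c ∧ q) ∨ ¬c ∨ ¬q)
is always true.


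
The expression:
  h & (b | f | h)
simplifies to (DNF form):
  h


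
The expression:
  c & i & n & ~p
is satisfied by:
  {c: True, i: True, n: True, p: False}


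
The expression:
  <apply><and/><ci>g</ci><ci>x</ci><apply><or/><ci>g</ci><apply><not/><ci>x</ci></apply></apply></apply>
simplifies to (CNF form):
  <apply><and/><ci>g</ci><ci>x</ci></apply>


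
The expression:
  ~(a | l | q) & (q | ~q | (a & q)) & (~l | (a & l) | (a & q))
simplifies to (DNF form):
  ~a & ~l & ~q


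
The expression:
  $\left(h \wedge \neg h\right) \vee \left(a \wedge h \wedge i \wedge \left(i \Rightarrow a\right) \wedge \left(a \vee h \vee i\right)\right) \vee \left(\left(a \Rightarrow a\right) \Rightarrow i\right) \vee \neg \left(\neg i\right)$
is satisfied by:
  {i: True}


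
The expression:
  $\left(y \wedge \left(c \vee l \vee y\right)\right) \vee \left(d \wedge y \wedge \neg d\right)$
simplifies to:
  $y$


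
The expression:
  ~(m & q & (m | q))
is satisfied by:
  {m: False, q: False}
  {q: True, m: False}
  {m: True, q: False}


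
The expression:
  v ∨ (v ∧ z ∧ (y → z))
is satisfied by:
  {v: True}


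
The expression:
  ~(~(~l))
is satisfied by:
  {l: False}


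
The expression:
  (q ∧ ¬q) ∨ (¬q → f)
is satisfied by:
  {q: True, f: True}
  {q: True, f: False}
  {f: True, q: False}


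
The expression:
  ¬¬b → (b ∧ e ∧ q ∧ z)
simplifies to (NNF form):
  (e ∧ q ∧ z) ∨ ¬b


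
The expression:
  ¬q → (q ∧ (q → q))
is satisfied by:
  {q: True}


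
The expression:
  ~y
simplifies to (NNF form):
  ~y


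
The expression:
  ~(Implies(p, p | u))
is never true.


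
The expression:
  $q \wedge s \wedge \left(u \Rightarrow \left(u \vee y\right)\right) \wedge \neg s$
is never true.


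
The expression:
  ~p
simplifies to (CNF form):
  ~p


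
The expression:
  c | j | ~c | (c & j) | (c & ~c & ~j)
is always true.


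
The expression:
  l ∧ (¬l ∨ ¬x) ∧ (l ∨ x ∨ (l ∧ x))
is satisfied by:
  {l: True, x: False}


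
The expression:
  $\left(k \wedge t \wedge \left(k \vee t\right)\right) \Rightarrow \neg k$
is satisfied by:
  {k: False, t: False}
  {t: True, k: False}
  {k: True, t: False}


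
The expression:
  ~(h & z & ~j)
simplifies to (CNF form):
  j | ~h | ~z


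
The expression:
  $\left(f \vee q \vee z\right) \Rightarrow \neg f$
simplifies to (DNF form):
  $\neg f$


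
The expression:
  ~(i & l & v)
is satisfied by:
  {l: False, v: False, i: False}
  {i: True, l: False, v: False}
  {v: True, l: False, i: False}
  {i: True, v: True, l: False}
  {l: True, i: False, v: False}
  {i: True, l: True, v: False}
  {v: True, l: True, i: False}


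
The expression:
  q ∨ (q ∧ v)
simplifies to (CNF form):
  q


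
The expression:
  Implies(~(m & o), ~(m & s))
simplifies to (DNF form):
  o | ~m | ~s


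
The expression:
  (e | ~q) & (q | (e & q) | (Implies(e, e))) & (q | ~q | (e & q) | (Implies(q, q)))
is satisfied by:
  {e: True, q: False}
  {q: False, e: False}
  {q: True, e: True}


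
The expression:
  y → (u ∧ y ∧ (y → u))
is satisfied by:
  {u: True, y: False}
  {y: False, u: False}
  {y: True, u: True}


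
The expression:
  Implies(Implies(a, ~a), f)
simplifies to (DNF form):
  a | f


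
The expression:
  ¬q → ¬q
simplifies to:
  True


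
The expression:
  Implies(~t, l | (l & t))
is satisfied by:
  {t: True, l: True}
  {t: True, l: False}
  {l: True, t: False}


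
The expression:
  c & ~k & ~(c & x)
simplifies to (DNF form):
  c & ~k & ~x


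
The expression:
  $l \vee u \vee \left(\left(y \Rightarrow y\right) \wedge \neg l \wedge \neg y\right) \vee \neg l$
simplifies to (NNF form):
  $\text{True}$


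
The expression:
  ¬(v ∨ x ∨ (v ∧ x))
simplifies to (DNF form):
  ¬v ∧ ¬x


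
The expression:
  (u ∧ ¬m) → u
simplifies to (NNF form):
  True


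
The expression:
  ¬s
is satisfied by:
  {s: False}


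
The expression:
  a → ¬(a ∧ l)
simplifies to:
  ¬a ∨ ¬l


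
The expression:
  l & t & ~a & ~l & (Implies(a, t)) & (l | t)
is never true.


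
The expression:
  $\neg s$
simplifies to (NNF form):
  $\neg s$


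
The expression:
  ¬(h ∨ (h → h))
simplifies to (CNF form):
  False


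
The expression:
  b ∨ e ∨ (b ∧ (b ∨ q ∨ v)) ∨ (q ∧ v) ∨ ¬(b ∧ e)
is always true.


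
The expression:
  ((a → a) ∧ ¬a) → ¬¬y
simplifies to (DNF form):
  a ∨ y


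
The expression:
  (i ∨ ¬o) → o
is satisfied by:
  {o: True}


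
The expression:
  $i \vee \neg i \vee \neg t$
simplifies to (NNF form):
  $\text{True}$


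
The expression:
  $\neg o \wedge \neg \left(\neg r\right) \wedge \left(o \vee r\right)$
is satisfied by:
  {r: True, o: False}


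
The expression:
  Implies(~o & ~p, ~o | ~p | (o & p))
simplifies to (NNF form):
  True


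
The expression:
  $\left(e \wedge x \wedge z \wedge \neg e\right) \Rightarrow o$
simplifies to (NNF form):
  $\text{True}$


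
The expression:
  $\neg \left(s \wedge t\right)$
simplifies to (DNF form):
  $\neg s \vee \neg t$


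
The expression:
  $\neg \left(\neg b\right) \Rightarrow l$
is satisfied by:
  {l: True, b: False}
  {b: False, l: False}
  {b: True, l: True}


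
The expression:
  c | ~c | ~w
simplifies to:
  True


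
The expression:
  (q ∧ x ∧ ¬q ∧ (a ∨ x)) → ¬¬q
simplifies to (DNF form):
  True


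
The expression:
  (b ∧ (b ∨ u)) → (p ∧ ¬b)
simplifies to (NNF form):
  ¬b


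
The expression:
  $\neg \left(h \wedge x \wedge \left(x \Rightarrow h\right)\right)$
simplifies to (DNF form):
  $\neg h \vee \neg x$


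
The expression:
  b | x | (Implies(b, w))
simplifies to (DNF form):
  True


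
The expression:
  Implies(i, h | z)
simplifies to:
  h | z | ~i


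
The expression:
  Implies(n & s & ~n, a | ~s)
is always true.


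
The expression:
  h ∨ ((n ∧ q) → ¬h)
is always true.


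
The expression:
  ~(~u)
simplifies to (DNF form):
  u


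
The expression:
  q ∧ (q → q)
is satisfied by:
  {q: True}


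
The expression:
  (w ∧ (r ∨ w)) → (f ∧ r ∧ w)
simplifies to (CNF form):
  (f ∨ ¬w) ∧ (r ∨ ¬w)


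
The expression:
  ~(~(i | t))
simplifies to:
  i | t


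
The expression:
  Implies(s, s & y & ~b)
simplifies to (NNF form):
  ~s | (y & ~b)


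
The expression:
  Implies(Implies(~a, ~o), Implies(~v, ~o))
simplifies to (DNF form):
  v | ~a | ~o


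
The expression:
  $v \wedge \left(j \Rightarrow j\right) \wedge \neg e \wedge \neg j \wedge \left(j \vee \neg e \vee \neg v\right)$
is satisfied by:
  {v: True, e: False, j: False}


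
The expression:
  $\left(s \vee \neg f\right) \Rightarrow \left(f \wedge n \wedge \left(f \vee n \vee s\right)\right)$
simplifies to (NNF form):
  $f \wedge \left(n \vee \neg s\right)$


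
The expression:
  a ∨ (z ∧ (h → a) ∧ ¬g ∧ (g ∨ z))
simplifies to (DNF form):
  a ∨ (z ∧ ¬g ∧ ¬h)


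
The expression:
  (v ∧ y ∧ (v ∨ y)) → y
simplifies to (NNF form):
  True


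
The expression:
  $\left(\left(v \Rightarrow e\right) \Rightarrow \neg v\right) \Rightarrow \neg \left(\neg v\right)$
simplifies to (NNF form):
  $v$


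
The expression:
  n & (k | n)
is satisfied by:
  {n: True}


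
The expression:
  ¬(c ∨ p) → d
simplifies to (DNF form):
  c ∨ d ∨ p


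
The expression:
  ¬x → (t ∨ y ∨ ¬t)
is always true.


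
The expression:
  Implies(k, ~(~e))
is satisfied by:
  {e: True, k: False}
  {k: False, e: False}
  {k: True, e: True}


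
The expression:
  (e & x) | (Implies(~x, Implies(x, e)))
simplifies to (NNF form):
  True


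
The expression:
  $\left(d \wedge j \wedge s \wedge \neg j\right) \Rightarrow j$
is always true.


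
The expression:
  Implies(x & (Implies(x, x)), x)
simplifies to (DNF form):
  True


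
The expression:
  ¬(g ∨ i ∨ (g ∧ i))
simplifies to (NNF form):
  ¬g ∧ ¬i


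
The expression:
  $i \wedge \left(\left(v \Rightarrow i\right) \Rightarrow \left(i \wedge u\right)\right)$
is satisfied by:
  {i: True, u: True}


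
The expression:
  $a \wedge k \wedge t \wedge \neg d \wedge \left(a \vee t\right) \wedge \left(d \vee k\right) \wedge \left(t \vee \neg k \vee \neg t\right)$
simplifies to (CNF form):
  $a \wedge k \wedge t \wedge \neg d$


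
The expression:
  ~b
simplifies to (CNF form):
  ~b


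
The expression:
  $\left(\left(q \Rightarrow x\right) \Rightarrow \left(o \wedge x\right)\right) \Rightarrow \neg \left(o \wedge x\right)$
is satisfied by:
  {o: False, x: False}
  {x: True, o: False}
  {o: True, x: False}


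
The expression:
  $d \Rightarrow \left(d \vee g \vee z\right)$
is always true.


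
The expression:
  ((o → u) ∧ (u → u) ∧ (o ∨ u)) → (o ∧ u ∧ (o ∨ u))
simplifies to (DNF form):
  o ∨ ¬u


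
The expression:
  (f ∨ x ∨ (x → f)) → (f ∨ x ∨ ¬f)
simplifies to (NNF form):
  True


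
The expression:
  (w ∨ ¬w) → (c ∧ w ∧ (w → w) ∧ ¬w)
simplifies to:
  False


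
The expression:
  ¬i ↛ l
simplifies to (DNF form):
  l ∨ ¬i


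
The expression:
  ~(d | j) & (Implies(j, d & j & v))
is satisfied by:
  {d: False, j: False}


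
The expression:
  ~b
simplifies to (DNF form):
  ~b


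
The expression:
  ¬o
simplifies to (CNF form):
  ¬o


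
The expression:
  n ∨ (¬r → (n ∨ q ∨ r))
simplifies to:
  n ∨ q ∨ r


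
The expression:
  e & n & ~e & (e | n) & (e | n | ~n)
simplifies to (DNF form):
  False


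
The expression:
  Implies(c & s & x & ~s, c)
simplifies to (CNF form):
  True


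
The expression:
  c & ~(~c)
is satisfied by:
  {c: True}


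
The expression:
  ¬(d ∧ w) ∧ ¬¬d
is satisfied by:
  {d: True, w: False}


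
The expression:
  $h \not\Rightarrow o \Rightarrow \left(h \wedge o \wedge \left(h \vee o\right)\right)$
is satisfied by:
  {o: True, h: False}
  {h: False, o: False}
  {h: True, o: True}


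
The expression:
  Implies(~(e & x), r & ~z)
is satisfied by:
  {r: True, x: True, e: True, z: False}
  {r: True, x: True, z: False, e: False}
  {r: True, e: True, z: False, x: False}
  {r: True, z: False, e: False, x: False}
  {x: True, e: True, z: False, r: False}
  {r: True, x: True, e: True, z: True}
  {x: True, e: True, z: True, r: False}


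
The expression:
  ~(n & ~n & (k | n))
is always true.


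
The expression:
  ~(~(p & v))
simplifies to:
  p & v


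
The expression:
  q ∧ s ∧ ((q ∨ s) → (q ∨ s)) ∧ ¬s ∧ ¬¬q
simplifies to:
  False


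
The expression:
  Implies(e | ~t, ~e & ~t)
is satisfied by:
  {e: False}


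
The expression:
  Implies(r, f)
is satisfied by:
  {f: True, r: False}
  {r: False, f: False}
  {r: True, f: True}


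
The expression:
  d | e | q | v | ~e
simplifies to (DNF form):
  True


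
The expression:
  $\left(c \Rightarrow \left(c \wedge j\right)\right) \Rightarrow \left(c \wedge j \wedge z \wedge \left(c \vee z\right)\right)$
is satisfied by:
  {c: True, z: True, j: False}
  {c: True, z: False, j: False}
  {c: True, j: True, z: True}


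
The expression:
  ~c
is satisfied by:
  {c: False}


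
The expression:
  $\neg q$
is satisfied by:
  {q: False}


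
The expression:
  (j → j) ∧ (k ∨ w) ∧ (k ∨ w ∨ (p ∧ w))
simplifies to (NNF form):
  k ∨ w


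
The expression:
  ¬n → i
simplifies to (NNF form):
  i ∨ n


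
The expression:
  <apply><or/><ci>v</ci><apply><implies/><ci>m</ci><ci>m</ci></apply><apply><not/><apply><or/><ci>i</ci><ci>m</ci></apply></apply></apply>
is always true.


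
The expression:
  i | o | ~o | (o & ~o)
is always true.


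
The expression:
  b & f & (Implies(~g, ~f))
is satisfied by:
  {g: True, b: True, f: True}


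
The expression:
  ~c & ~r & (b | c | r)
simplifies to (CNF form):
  b & ~c & ~r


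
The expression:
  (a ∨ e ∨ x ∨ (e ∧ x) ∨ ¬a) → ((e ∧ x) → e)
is always true.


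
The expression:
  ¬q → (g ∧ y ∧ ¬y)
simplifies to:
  q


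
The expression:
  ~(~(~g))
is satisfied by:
  {g: False}


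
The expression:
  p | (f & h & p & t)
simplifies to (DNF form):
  p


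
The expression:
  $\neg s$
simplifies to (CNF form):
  $\neg s$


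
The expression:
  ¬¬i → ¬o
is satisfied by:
  {o: False, i: False}
  {i: True, o: False}
  {o: True, i: False}


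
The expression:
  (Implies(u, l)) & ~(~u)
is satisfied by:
  {u: True, l: True}


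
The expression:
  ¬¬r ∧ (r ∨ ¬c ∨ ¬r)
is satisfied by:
  {r: True}


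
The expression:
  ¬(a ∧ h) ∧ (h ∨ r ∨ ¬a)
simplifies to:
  (r ∧ ¬h) ∨ ¬a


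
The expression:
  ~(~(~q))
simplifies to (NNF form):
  ~q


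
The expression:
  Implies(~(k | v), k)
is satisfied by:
  {k: True, v: True}
  {k: True, v: False}
  {v: True, k: False}


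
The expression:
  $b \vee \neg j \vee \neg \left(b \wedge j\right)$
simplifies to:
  $\text{True}$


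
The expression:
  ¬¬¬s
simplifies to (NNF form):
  ¬s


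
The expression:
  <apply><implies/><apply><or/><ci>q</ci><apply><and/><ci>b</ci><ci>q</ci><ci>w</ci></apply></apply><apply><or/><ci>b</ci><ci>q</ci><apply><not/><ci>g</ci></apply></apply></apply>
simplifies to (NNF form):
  <true/>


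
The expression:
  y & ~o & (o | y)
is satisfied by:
  {y: True, o: False}


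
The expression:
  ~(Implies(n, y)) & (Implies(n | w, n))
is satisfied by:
  {n: True, y: False}


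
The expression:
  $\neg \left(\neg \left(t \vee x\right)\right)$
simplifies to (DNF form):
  $t \vee x$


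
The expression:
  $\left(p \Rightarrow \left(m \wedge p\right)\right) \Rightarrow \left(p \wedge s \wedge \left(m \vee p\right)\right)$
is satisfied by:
  {s: True, p: True, m: False}
  {p: True, m: False, s: False}
  {s: True, m: True, p: True}


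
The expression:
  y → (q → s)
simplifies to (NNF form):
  s ∨ ¬q ∨ ¬y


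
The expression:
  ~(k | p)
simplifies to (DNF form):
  ~k & ~p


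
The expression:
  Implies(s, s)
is always true.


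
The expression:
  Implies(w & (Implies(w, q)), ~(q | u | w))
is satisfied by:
  {w: False, q: False}
  {q: True, w: False}
  {w: True, q: False}


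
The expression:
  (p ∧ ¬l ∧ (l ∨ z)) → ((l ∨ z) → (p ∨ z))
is always true.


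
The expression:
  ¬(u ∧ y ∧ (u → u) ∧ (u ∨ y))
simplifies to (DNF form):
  ¬u ∨ ¬y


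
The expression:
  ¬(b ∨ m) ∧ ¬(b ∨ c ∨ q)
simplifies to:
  ¬b ∧ ¬c ∧ ¬m ∧ ¬q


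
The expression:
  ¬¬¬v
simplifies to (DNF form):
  ¬v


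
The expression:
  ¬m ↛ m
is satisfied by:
  {m: False}


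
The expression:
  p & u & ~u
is never true.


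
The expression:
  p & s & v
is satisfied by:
  {p: True, s: True, v: True}


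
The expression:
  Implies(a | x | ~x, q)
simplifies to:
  q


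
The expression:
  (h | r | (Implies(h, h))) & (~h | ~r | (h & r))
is always true.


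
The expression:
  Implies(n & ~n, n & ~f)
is always true.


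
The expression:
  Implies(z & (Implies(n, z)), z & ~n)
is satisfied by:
  {z: False, n: False}
  {n: True, z: False}
  {z: True, n: False}


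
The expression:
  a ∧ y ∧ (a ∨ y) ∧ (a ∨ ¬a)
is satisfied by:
  {a: True, y: True}


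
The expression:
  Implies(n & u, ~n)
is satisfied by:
  {u: False, n: False}
  {n: True, u: False}
  {u: True, n: False}


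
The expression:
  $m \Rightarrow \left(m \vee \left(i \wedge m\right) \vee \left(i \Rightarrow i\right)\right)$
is always true.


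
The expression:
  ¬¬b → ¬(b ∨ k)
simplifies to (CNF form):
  ¬b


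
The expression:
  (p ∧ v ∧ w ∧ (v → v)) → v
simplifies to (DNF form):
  True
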